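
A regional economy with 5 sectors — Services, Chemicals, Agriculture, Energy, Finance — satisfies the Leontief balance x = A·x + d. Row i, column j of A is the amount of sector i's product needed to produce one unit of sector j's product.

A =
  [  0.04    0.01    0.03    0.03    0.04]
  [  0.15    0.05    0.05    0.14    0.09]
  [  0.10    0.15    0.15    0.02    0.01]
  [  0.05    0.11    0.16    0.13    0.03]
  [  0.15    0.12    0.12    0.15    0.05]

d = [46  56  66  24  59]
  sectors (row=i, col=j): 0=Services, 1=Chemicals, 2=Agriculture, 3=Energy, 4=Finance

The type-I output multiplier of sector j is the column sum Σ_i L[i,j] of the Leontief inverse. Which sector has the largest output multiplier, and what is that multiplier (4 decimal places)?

Agriculture (1.8702)

Form M = I − A:
  [  0.96   -0.01   -0.03   -0.03   -0.04]
  [ -0.15    0.95   -0.05   -0.14   -0.09]
  [ -0.10   -0.15    0.85   -0.02   -0.01]
  [ -0.05   -0.11   -0.16    0.87   -0.03]
  [ -0.15   -0.12   -0.12   -0.15    0.95]
Leontief inverse L = M⁻¹:
  [  1.0631    0.0324    0.0562    0.0518    0.0501]
  [  0.2181    1.1155    0.1304    0.2112    0.1229]
  [  0.1694    0.2075    1.2146    0.0744    0.0419]
  [  0.1280    0.1880    0.2506    1.2008    0.0638]
  [  0.2370    0.2019    0.2183    0.2339    1.0914]
Total output x = L · d:
  x_0 = 1.0631·46 + 0.0324·56 + 0.0562·66 + 0.0518·24 + 0.0501·59 = 58.6254
  x_1 = 0.2181·46 + 1.1155·56 + 0.1304·66 + 0.2112·24 + 0.1229·59 = 93.4287
  x_2 = 0.1694·46 + 0.2075·56 + 1.2146·66 + 0.0744·24 + 0.0419·59 = 103.8281
  x_3 = 0.1280·46 + 0.1880·56 + 0.2506·66 + 1.2008·24 + 0.0638·59 = 65.5399
  x_4 = 0.2370·46 + 0.2019·56 + 0.2183·66 + 0.2339·24 + 1.0914·59 = 106.6270
Output multipliers (column sums of L):
  Services: 1.8156
  Chemicals: 1.7453
  Agriculture: 1.8702
  Energy: 1.7721
  Finance: 1.3701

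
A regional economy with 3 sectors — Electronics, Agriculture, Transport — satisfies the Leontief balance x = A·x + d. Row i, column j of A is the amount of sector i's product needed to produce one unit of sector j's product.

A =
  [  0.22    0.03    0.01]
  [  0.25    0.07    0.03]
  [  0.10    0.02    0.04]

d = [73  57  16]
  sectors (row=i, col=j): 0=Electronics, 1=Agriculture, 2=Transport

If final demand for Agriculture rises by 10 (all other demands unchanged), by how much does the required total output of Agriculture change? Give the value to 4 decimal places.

Form M = I − A:
  [  0.78   -0.03   -0.01]
  [ -0.25    0.93   -0.03]
  [ -0.10   -0.02    0.96]
Leontief inverse L = M⁻¹:
  [  1.2975    0.0422    0.0148]
  [  0.3534    1.0875    0.0377]
  [  0.1425    0.0270    1.0440]
Total output x = L · d:
  x_0 = 1.2975·73 + 0.0422·57 + 0.0148·16 = 97.3565
  x_1 = 0.3534·73 + 1.0875·57 + 0.0377·16 = 88.3856
  x_2 = 0.1425·73 + 0.0270·57 + 1.0440·16 = 28.6493
Δx_1 = L[1,1] · Δd_1 = 1.0875 · 10 = 10.8748

10.8748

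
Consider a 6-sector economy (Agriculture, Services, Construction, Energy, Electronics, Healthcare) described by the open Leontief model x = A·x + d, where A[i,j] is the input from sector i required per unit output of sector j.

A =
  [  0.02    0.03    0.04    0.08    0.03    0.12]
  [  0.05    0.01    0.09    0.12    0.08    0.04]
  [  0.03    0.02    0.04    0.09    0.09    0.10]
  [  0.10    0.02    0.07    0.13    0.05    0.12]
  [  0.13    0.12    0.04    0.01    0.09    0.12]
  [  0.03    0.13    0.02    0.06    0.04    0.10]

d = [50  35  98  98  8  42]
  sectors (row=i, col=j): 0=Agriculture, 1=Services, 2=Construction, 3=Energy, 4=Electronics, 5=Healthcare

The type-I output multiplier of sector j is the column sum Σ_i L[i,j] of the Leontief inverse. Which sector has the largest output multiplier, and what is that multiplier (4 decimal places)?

Form M = I − A:
  [  0.98   -0.03   -0.04   -0.08   -0.03   -0.12]
  [ -0.05    0.99   -0.09   -0.12   -0.08   -0.04]
  [ -0.03   -0.02    0.96   -0.09   -0.09   -0.10]
  [ -0.10   -0.02   -0.07    0.87   -0.05   -0.12]
  [ -0.13   -0.12   -0.04   -0.01    0.91   -0.12]
  [ -0.03   -0.13   -0.02   -0.06   -0.04    0.90]
Leontief inverse L = M⁻¹:
  [  1.0521    0.0662    0.0654    0.1255    0.0616    0.1754]
  [  0.0947    1.0485    0.1224    0.1752    0.1220    0.1125]
  [  0.0724    0.0642    1.0697    0.1392    0.1288    0.1671]
  [  0.1485    0.0699    0.1086    1.1994    0.0968    0.2078]
  [  0.1766    0.1734    0.0809    0.0756    1.1410    0.2025]
  [  0.0681    0.1675    0.0545    0.1159    0.0797    1.1598]
Total output x = L · d:
  x_0 = 1.0521·50 + 0.0662·35 + 0.0654·98 + 0.1255·98 + 0.0616·8 + 0.1754·42 = 81.4919
  x_1 = 0.0947·50 + 1.0485·35 + 0.1224·98 + 0.1752·98 + 0.1220·8 + 0.1125·42 = 76.3006
  x_2 = 0.0724·50 + 0.0642·35 + 1.0697·98 + 0.1392·98 + 0.1288·8 + 0.1671·42 = 132.3851
  x_3 = 0.1485·50 + 0.0699·35 + 0.1086·98 + 1.1994·98 + 0.0968·8 + 0.2078·42 = 147.5549
  x_4 = 0.1766·50 + 0.1734·35 + 0.0809·98 + 0.0756·98 + 1.1410·8 + 0.2025·42 = 47.8662
  x_5 = 0.0681·50 + 0.1675·35 + 0.0545·98 + 0.1159·98 + 0.0797·8 + 1.1598·42 = 75.3105
Output multipliers (column sums of L):
  Agriculture: 1.6125
  Services: 1.5898
  Construction: 1.5015
  Energy: 1.8307
  Electronics: 1.6299
  Healthcare: 2.0250

Healthcare (2.0250)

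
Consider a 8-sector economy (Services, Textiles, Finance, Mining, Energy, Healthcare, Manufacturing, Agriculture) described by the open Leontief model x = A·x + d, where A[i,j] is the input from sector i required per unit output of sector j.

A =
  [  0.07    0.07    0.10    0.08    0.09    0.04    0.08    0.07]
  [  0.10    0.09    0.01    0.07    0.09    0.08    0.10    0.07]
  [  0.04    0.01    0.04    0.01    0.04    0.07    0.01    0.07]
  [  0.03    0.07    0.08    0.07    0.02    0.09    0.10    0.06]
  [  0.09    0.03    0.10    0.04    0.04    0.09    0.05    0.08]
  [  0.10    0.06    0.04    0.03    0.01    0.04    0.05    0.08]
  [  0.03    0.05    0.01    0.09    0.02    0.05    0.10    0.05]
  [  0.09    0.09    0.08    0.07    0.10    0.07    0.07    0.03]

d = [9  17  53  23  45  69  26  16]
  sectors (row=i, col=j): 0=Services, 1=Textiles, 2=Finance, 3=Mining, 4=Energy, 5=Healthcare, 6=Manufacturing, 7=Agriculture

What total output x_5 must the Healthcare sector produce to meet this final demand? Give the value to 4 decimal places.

Form M = I − A:
  [  0.93   -0.07   -0.10   -0.08   -0.09   -0.04   -0.08   -0.07]
  [ -0.10    0.91   -0.01   -0.07   -0.09   -0.08   -0.10   -0.07]
  [ -0.04   -0.01    0.96   -0.01   -0.04   -0.07   -0.01   -0.07]
  [ -0.03   -0.07   -0.08    0.93   -0.02   -0.09   -0.10   -0.06]
  [ -0.09   -0.03   -0.10   -0.04    0.96   -0.09   -0.05   -0.08]
  [ -0.10   -0.06   -0.04   -0.03   -0.01    0.96   -0.05   -0.08]
  [ -0.03   -0.05   -0.01   -0.09   -0.02   -0.05    0.90   -0.05]
  [ -0.09   -0.09   -0.08   -0.07   -0.10   -0.07   -0.07    0.97]
Leontief inverse L = M⁻¹:
  [  1.1485    0.1375    0.1677    0.1478    0.1503    0.1185    0.1618    0.1446]
  [  0.1863    1.1662    0.0808    0.1462    0.1543    0.1598    0.1923    0.1483]
  [  0.0823    0.0437    1.0752    0.0409    0.0706    0.1061    0.0467    0.1062]
  [  0.0966    0.1297    0.1310    1.1285    0.0682    0.1545    0.1718    0.1228]
  [  0.1594    0.0882    0.1590    0.0962    1.0926    0.1536    0.1169    0.1441]
  [  0.1579    0.1124    0.0881    0.0813    0.0581    1.0925    0.1107    0.1315]
  [  0.0810    0.0998    0.0518    0.1407    0.0576    0.1018    1.1621    0.0985]
  [  0.1713    0.1583    0.1477    0.1380    0.1600    0.1477    0.1530    1.1072]
Total output x = L · d:
  x_0 = 1.1485·9 + 0.1375·17 + 0.1677·53 + 0.1478·23 + 0.1503·45 + 0.1185·69 + 0.1618·26 + 0.1446·16 = 46.4193
  x_1 = 0.1863·9 + 1.1662·17 + 0.0808·53 + 0.1462·23 + 0.1543·45 + 0.1598·69 + 0.1923·26 + 0.1483·16 = 54.4964
  x_2 = 0.0823·9 + 0.0437·17 + 1.0752·53 + 0.0409·23 + 0.0706·45 + 0.1061·69 + 0.0467·26 + 0.1062·16 = 72.8229
  x_3 = 0.0966·9 + 0.1297·17 + 0.1310·53 + 1.1285·23 + 0.0682·45 + 0.1545·69 + 0.1718·26 + 0.1228·16 = 56.1324
  x_4 = 0.1594·9 + 0.0882·17 + 0.1590·53 + 0.0962·23 + 1.0926·45 + 0.1536·69 + 0.1169·26 + 0.1441·16 = 78.6797
  x_5 = 0.1579·9 + 0.1124·17 + 0.0881·53 + 0.0813·23 + 0.0581·45 + 1.0925·69 + 0.1107·26 + 0.1315·16 = 92.8454
  x_6 = 0.0810·9 + 0.0998·17 + 0.0518·53 + 0.1407·23 + 0.0576·45 + 0.1018·69 + 1.1621·26 + 0.0985·16 = 49.8105
  x_7 = 0.1713·9 + 0.1583·17 + 0.1477·53 + 0.1380·23 + 0.1600·45 + 0.1477·69 + 0.1530·26 + 1.1072·16 = 54.3210

92.8454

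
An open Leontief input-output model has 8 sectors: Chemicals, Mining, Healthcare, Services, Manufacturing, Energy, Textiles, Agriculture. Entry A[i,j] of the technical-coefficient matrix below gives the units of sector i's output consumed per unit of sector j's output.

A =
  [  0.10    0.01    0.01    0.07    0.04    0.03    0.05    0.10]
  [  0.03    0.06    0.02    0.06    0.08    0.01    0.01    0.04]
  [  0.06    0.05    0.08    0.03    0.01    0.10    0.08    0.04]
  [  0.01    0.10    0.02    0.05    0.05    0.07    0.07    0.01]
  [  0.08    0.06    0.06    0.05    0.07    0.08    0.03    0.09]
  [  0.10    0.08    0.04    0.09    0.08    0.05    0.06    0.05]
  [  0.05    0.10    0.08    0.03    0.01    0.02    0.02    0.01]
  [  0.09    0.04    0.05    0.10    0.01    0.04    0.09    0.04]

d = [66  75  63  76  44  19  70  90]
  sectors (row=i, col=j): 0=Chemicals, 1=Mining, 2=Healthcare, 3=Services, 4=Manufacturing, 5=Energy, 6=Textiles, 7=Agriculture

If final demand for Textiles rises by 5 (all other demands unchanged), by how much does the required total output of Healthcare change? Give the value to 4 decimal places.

0.5994

Form M = I − A:
  [  0.90   -0.01   -0.01   -0.07   -0.04   -0.03   -0.05   -0.10]
  [ -0.03    0.94   -0.02   -0.06   -0.08   -0.01   -0.01   -0.04]
  [ -0.06   -0.05    0.92   -0.03   -0.01   -0.10   -0.08   -0.04]
  [ -0.01   -0.10   -0.02    0.95   -0.05   -0.07   -0.07   -0.01]
  [ -0.08   -0.06   -0.06   -0.05    0.93   -0.08   -0.03   -0.09]
  [ -0.10   -0.08   -0.04   -0.09   -0.08    0.95   -0.06   -0.05]
  [ -0.05   -0.10   -0.08   -0.03   -0.01   -0.02    0.98   -0.01]
  [ -0.09   -0.04   -0.05   -0.10   -0.01   -0.04   -0.09    0.96]
Leontief inverse L = M⁻¹:
  [  1.1481    0.0514    0.0384    0.1156    0.0682    0.0627    0.0888    0.1351]
  [  0.0626    1.0932    0.0418    0.0923    0.1065    0.0372    0.0360    0.0671]
  [  0.1118    0.0991    1.1153    0.0767    0.0433    0.1370    0.1199    0.0755]
  [  0.0477    0.1445    0.0476    1.0877    0.0834    0.0989    0.0976    0.0383]
  [  0.1422    0.1139    0.0985    0.1079    1.1111    0.1250    0.0783    0.1363]
  [  0.1597    0.1380    0.0781    0.1467    0.1238    1.0949    0.1061    0.0969]
  [  0.0817    0.1316    0.1022    0.0604    0.0347    0.0456    1.0457    0.0354]
  [  0.1368    0.0899    0.0822    0.1449    0.0418    0.0761    0.1295    1.0738]
Total output x = L · d:
  x_0 = 1.1481·66 + 0.0514·75 + 0.0384·63 + 0.1156·76 + 0.0682·44 + 0.0627·19 + 0.0888·70 + 0.1351·90 = 113.4113
  x_1 = 0.0626·66 + 1.0932·75 + 0.0418·63 + 0.0923·76 + 0.1065·44 + 0.0372·19 + 0.0360·70 + 0.0671·90 = 109.7162
  x_2 = 0.1118·66 + 0.0991·75 + 1.1153·63 + 0.0767·76 + 0.0433·44 + 0.1370·19 + 0.1199·70 + 0.0755·90 = 110.5957
  x_3 = 0.0477·66 + 0.1445·75 + 0.0476·63 + 1.0877·76 + 0.0834·44 + 0.0989·19 + 0.0976·70 + 0.0383·90 = 115.4785
  x_4 = 0.1422·66 + 0.1139·75 + 0.0985·63 + 0.1079·76 + 1.1111·44 + 0.1250·19 + 0.0783·70 + 0.1363·90 = 101.3468
  x_5 = 0.1597·66 + 0.1380·75 + 0.0781·63 + 0.1467·76 + 0.1238·44 + 1.0949·19 + 0.1061·70 + 0.0969·90 = 79.3629
  x_6 = 0.0817·66 + 0.1316·75 + 0.1022·63 + 0.0604·76 + 0.0347·44 + 0.0456·19 + 1.0457·70 + 0.0354·90 = 105.0658
  x_7 = 0.1368·66 + 0.0899·75 + 0.0822·63 + 0.1449·76 + 0.0418·44 + 0.0761·19 + 0.1295·70 + 1.0738·90 = 140.9554
Δx_2 = L[2,6] · Δd_6 = 0.1199 · 5 = 0.5994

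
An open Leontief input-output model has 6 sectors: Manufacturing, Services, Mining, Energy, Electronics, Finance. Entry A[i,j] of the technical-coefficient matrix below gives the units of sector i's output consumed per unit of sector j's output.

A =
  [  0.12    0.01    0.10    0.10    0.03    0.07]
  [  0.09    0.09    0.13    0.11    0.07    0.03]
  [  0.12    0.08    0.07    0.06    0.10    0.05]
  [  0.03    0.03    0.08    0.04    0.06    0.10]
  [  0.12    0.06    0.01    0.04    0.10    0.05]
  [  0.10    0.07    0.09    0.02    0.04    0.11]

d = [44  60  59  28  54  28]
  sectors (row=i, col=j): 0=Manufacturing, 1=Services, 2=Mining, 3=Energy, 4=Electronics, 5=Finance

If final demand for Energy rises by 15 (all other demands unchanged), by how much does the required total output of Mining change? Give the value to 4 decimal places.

Form M = I − A:
  [  0.88   -0.01   -0.10   -0.10   -0.03   -0.07]
  [ -0.09    0.91   -0.13   -0.11   -0.07   -0.03]
  [ -0.12   -0.08    0.93   -0.06   -0.10   -0.05]
  [ -0.03   -0.03   -0.08    0.96   -0.06   -0.10]
  [ -0.12   -0.06   -0.01   -0.04    0.90   -0.05]
  [ -0.10   -0.07   -0.09   -0.02   -0.04    0.89]
Leontief inverse L = M⁻¹:
  [  1.1926    0.0466    0.1602    0.1454    0.0764    0.1250]
  [  0.1784    1.1400    0.2033    0.1693    0.1325    0.0903]
  [  0.2048    0.1243    1.1365    0.1153    0.1552    0.1058]
  [  0.0903    0.0650    0.1260    1.0735    0.1000    0.1426]
  [  0.1871    0.0928    0.0617    0.0835    1.1412    0.0948]
  [  0.1792    0.1131    0.1545    0.0692    0.0882    1.1629]
Total output x = L · d:
  x_0 = 1.1926·44 + 0.0466·60 + 0.1602·59 + 0.1454·28 + 0.0764·54 + 0.1250·28 = 76.4174
  x_1 = 0.1784·44 + 1.1400·60 + 0.2033·59 + 0.1693·28 + 0.1325·54 + 0.0903·28 = 102.6693
  x_2 = 0.2048·44 + 0.1243·60 + 1.1365·59 + 0.1153·28 + 0.1552·54 + 0.1058·28 = 98.0943
  x_3 = 0.0903·44 + 0.0650·60 + 0.1260·59 + 1.0735·28 + 0.1000·54 + 0.1426·28 = 54.7591
  x_4 = 0.1871·44 + 0.0928·60 + 0.0617·59 + 0.0835·28 + 1.1412·54 + 0.0948·28 = 84.0601
  x_5 = 0.1792·44 + 0.1131·60 + 0.1545·59 + 0.0692·28 + 0.0882·54 + 1.1629·28 = 63.0502
Δx_2 = L[2,3] · Δd_3 = 0.1153 · 15 = 1.7292

1.7292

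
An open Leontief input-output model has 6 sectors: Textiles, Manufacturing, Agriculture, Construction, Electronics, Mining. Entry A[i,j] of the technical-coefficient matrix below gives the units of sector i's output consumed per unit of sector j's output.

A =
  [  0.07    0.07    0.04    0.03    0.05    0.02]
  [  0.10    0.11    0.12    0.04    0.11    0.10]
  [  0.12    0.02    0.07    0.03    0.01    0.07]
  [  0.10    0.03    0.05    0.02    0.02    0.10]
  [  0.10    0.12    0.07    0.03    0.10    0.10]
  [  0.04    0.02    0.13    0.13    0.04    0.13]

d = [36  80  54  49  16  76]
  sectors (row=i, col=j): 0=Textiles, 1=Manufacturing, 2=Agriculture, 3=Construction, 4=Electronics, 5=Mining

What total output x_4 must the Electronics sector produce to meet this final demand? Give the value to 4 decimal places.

Form M = I − A:
  [  0.93   -0.07   -0.04   -0.03   -0.05   -0.02]
  [ -0.10    0.89   -0.12   -0.04   -0.11   -0.10]
  [ -0.12   -0.02    0.93   -0.03   -0.01   -0.07]
  [ -0.10   -0.03   -0.05    0.98   -0.02   -0.10]
  [ -0.10   -0.12   -0.07   -0.03    0.90   -0.10]
  [ -0.04   -0.02   -0.13   -0.13   -0.04    0.87]
Leontief inverse L = M⁻¹:
  [  1.1129    0.1030    0.0780    0.0509    0.0790    0.0586]
  [  0.1876    1.1725    0.2025    0.0894    0.1662    0.1847]
  [  0.1624    0.0465    1.1089    0.0562    0.0331    0.1086]
  [  0.1424    0.0581    0.0936    1.0504    0.0458    0.1435]
  [  0.1782    0.1795    0.1467    0.0762    1.1542    0.1780]
  [  0.1092    0.0556    0.1947    0.1733    0.0723    1.2022]
Total output x = L · d:
  x_0 = 1.1129·36 + 0.1030·80 + 0.0780·54 + 0.0509·49 + 0.0790·16 + 0.0586·76 = 60.7271
  x_1 = 0.1876·36 + 1.1725·80 + 0.2025·54 + 0.0894·49 + 0.1662·16 + 0.1847·76 = 132.5672
  x_2 = 0.1624·36 + 0.0465·80 + 1.1089·54 + 0.0562·49 + 0.0331·16 + 0.1086·76 = 80.9830
  x_3 = 0.1424·36 + 0.0581·80 + 0.0936·54 + 1.0504·49 + 0.0458·16 + 0.1435·76 = 77.9364
  x_4 = 0.1782·36 + 0.1795·80 + 0.1467·54 + 0.0762·49 + 1.1542·16 + 0.1780·76 = 64.4201
  x_5 = 0.1092·36 + 0.0556·80 + 0.1947·54 + 0.1733·49 + 0.0723·16 + 1.2022·76 = 119.9043

64.4201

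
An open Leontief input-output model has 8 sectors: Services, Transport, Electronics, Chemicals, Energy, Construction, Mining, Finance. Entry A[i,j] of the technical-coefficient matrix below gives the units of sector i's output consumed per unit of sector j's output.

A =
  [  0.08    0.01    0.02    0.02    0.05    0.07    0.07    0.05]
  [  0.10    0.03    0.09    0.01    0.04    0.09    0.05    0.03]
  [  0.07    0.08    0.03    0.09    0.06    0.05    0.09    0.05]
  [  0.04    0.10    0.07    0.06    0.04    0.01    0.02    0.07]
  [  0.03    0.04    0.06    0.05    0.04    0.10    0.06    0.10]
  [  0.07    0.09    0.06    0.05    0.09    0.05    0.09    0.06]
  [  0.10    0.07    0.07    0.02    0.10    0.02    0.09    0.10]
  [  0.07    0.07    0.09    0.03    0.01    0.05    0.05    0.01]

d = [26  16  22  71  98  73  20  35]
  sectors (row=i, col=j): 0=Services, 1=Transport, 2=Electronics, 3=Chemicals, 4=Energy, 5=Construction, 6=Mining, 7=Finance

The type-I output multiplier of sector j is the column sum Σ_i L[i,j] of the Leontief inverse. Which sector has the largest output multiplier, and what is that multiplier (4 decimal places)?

Services (2.0664)

Form M = I − A:
  [  0.92   -0.01   -0.02   -0.02   -0.05   -0.07   -0.07   -0.05]
  [ -0.10    0.97   -0.09   -0.01   -0.04   -0.09   -0.05   -0.03]
  [ -0.07   -0.08    0.97   -0.09   -0.06   -0.05   -0.09   -0.05]
  [ -0.04   -0.10   -0.07    0.94   -0.04   -0.01   -0.02   -0.07]
  [ -0.03   -0.04   -0.06   -0.05    0.96   -0.10   -0.06   -0.10]
  [ -0.07   -0.09   -0.06   -0.05   -0.09    0.95   -0.09   -0.06]
  [ -0.10   -0.07   -0.07   -0.02   -0.10   -0.02    0.91   -0.10]
  [ -0.07   -0.07   -0.09   -0.03   -0.01   -0.05   -0.05    0.99]
Leontief inverse L = M⁻¹:
  [  1.1302    0.0505    0.0608    0.0465    0.0902    0.1086    0.1185    0.0926]
  [  0.1608    1.0785    0.1359    0.0448    0.0888    0.1375    0.1099    0.0792]
  [  0.1397    0.1375    1.0901    0.1270    0.1131    0.1028    0.1525    0.1083]
  [  0.0942    0.1440    0.1171    1.0904    0.0768    0.0535    0.0671    0.1099]
  [  0.0948    0.0980    0.1167    0.0875    1.0897    0.1485    0.1210    0.1511]
  [  0.1459    0.1507    0.1243    0.0909    0.1475    1.1105    0.1601    0.1230]
  [  0.1767    0.1286    0.1335    0.0604    0.1558    0.0822    1.1614    0.1619]
  [  0.1241    0.1118    0.1308    0.0596    0.0516    0.0901    0.1000    1.0513]
Total output x = L · d:
  x_0 = 1.1302·26 + 0.0505·16 + 0.0608·22 + 0.0465·71 + 0.0902·98 + 0.1086·73 + 0.1185·20 + 0.0926·35 = 57.2108
  x_1 = 0.1608·26 + 1.0785·16 + 0.1359·22 + 0.0448·71 + 0.0888·98 + 0.1375·73 + 0.1099·20 + 0.0792·35 = 51.3211
  x_2 = 0.1397·26 + 0.1375·16 + 1.0901·22 + 0.1270·71 + 0.1131·98 + 0.1028·73 + 0.1525·20 + 0.1083·35 = 64.2639
  x_3 = 0.0942·26 + 0.1440·16 + 0.1171·22 + 1.0904·71 + 0.0768·98 + 0.0535·73 + 0.0671·20 + 0.1099·35 = 101.3714
  x_4 = 0.0948·26 + 0.0980·16 + 0.1167·22 + 0.0875·71 + 1.0897·98 + 0.1485·73 + 0.1210·20 + 0.1511·35 = 138.1598
  x_5 = 0.1459·26 + 0.1507·16 + 0.1243·22 + 0.0909·71 + 0.1475·98 + 1.1105·73 + 0.1601·20 + 0.1230·35 = 118.4205
  x_6 = 0.1767·26 + 0.1286·16 + 0.1335·22 + 0.0604·71 + 0.1558·98 + 0.0822·73 + 1.1614·20 + 0.1619·35 = 64.0430
  x_7 = 0.1241·26 + 0.1118·16 + 0.1308·22 + 0.0596·71 + 0.0516·98 + 0.0901·73 + 0.1000·20 + 1.0513·35 = 62.5524
Output multipliers (column sums of L):
  Services: 2.0664
  Transport: 1.8994
  Electronics: 1.9092
  Chemicals: 1.6071
  Energy: 1.8135
  Construction: 1.8339
  Mining: 1.9905
  Finance: 1.8775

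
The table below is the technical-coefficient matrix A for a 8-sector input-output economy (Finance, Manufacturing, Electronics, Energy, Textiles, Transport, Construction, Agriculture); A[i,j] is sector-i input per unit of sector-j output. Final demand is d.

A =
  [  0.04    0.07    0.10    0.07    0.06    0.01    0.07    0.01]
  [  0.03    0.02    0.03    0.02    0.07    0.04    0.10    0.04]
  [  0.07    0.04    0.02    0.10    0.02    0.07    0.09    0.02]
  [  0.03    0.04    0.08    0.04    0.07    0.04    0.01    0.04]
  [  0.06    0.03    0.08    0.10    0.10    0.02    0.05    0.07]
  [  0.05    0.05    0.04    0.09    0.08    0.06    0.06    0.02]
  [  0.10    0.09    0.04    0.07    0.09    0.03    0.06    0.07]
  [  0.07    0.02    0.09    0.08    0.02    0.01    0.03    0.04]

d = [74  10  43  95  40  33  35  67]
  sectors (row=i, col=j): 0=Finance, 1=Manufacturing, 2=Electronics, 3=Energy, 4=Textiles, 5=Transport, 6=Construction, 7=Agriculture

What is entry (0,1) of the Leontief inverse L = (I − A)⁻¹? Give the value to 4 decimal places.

L[0,1] = 0.1050

Form M = I − A:
  [  0.96   -0.07   -0.10   -0.07   -0.06   -0.01   -0.07   -0.01]
  [ -0.03    0.98   -0.03   -0.02   -0.07   -0.04   -0.10   -0.04]
  [ -0.07   -0.04    0.98   -0.10   -0.02   -0.07   -0.09   -0.02]
  [ -0.03   -0.04   -0.08    0.96   -0.07   -0.04   -0.01   -0.04]
  [ -0.06   -0.03   -0.08   -0.10    0.90   -0.02   -0.05   -0.07]
  [ -0.05   -0.05   -0.04   -0.09   -0.08    0.94   -0.06   -0.02]
  [ -0.10   -0.09   -0.04   -0.07   -0.09   -0.03    0.94   -0.07]
  [ -0.07   -0.02   -0.09   -0.08   -0.02   -0.01   -0.03    0.96]
Leontief inverse L = M⁻¹:
  [  1.0831    0.1050    0.1427    0.1229    0.1091    0.0383    0.1164    0.0410]
  [  0.0694    1.0514    0.0684    0.0673    0.1137    0.0609    0.1364    0.0683]
  [  0.1118    0.0779    1.0663    0.1512    0.0719    0.0966    0.1319    0.0498]
  [  0.0639    0.0657    0.1163    1.0856    0.1080    0.0628    0.0462    0.0636]
  [  0.1102    0.0694    0.1371    0.1650    1.1564    0.0502    0.0986    0.1063]
  [  0.0935    0.0866    0.0886    0.1459    0.1346    1.0881    0.1045    0.0526]
  [  0.1527    0.1331    0.1013    0.1365    0.1528    0.0607    1.1160    0.1087]
  [  0.1043    0.0488    0.1284    0.1242    0.0563    0.0326    0.0656    1.0622]
Total output x = L · d:
  x_0 = 1.0831·74 + 0.1050·10 + 0.1427·43 + 0.1229·95 + 0.1091·40 + 0.0383·33 + 0.1164·35 + 0.0410·67 = 111.4596
  x_1 = 0.0694·74 + 1.0514·10 + 0.0684·43 + 0.0673·95 + 0.1137·40 + 0.0609·33 + 0.1364·35 + 0.0683·67 = 40.8903
  x_2 = 0.1118·74 + 0.0779·10 + 1.0663·43 + 0.1512·95 + 0.0719·40 + 0.0966·33 + 0.1319·35 + 0.0498·67 = 83.2789
  x_3 = 0.0639·74 + 0.0657·10 + 0.1163·43 + 1.0856·95 + 0.1080·40 + 0.0628·33 + 0.0462·35 + 0.0636·67 = 125.7910
  x_4 = 0.1102·74 + 0.0694·10 + 0.1371·43 + 0.1650·95 + 1.1564·40 + 0.0502·33 + 0.0986·35 + 0.1063·67 = 88.9080
  x_5 = 0.0935·74 + 0.0866·10 + 0.0886·43 + 0.1459·95 + 0.1346·40 + 1.0881·33 + 0.1045·35 + 0.0526·67 = 73.9292
  x_6 = 0.1527·74 + 0.1331·10 + 0.1013·43 + 0.1365·95 + 0.1528·40 + 0.0607·33 + 1.1160·35 + 0.1087·67 = 84.4092
  x_7 = 0.1043·74 + 0.0488·10 + 0.1284·43 + 0.1242·95 + 0.0563·40 + 0.0326·33 + 0.0656·35 + 1.0622·67 = 102.3209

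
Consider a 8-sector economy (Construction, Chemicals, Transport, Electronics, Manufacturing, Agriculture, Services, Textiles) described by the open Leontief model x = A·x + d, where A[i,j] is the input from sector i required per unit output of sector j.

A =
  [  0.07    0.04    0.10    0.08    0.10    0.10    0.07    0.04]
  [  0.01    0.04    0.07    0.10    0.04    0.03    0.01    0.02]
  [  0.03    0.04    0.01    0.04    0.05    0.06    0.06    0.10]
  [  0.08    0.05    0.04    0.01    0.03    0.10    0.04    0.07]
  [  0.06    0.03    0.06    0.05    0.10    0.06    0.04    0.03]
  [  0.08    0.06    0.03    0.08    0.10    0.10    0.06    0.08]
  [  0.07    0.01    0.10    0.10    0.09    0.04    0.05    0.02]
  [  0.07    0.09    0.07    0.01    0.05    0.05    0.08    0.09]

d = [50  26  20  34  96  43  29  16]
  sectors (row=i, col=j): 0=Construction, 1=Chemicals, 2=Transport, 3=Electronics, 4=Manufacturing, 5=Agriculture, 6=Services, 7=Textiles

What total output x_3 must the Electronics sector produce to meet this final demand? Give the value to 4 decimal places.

Form M = I − A:
  [  0.93   -0.04   -0.10   -0.08   -0.10   -0.10   -0.07   -0.04]
  [ -0.01    0.96   -0.07   -0.10   -0.04   -0.03   -0.01   -0.02]
  [ -0.03   -0.04    0.99   -0.04   -0.05   -0.06   -0.06   -0.10]
  [ -0.08   -0.05   -0.04    0.99   -0.03   -0.10   -0.04   -0.07]
  [ -0.06   -0.03   -0.06   -0.05    0.90   -0.06   -0.04   -0.03]
  [ -0.08   -0.06   -0.03   -0.08   -0.10    0.90   -0.06   -0.08]
  [ -0.07   -0.01   -0.10   -0.10   -0.09   -0.04    0.95   -0.02]
  [ -0.07   -0.09   -0.07   -0.01   -0.05   -0.05   -0.08    0.91]
Leontief inverse L = M⁻¹:
  [  1.1392    0.0902    0.1645    0.1458    0.1835    0.1806    0.1295    0.1061]
  [  0.0441    1.0669    0.0998    0.1295    0.0771    0.0715    0.0387    0.0560]
  [  0.0763    0.0760    1.0563    0.0821    0.1034    0.1098    0.0999    0.1427]
  [  0.1297    0.0890    0.0894    1.0602    0.0912    0.1575    0.0845    0.1177]
  [  0.1094    0.0657    0.1072    0.0970    1.1609    0.1175    0.0823    0.0759]
  [  0.1499    0.1120    0.0979    0.1454    0.1828    1.1796    0.1188    0.1433]
  [  0.1254    0.0490    0.1508    0.1491    0.1550    0.1054    1.0975    0.0731]
  [  0.1246    0.1334    0.1293    0.0684    0.1182    0.1117    0.1299    1.1433]
Total output x = L · d:
  x_0 = 1.1392·50 + 0.0902·26 + 0.1645·20 + 0.1458·34 + 0.1835·96 + 0.1806·43 + 0.1295·29 + 0.1061·16 = 98.3936
  x_1 = 0.0441·50 + 1.0669·26 + 0.0998·20 + 0.1295·34 + 0.0771·96 + 0.0715·43 + 0.0387·29 + 0.0560·16 = 48.8396
  x_2 = 0.0763·50 + 0.0760·26 + 1.0563·20 + 0.0821·34 + 0.1034·96 + 0.1098·43 + 0.0999·29 + 0.1427·16 = 49.5392
  x_3 = 0.1297·50 + 0.0890·26 + 0.0894·20 + 1.0602·34 + 0.0912·96 + 0.1575·43 + 0.0845·29 + 0.1177·16 = 66.4919
  x_4 = 0.1094·50 + 0.0657·26 + 0.1072·20 + 0.0970·34 + 1.1609·96 + 0.1175·43 + 0.0823·29 + 0.0759·16 = 132.7230
  x_5 = 0.1499·50 + 0.1120·26 + 0.0979·20 + 0.1454·34 + 0.1828·96 + 1.1796·43 + 0.1188·29 + 0.1433·16 = 91.3188
  x_6 = 0.1254·50 + 0.0490·26 + 0.1508·20 + 0.1491·34 + 0.1550·96 + 0.1054·43 + 1.0975·29 + 0.0731·16 = 68.0349
  x_7 = 0.1246·50 + 0.1334·26 + 0.1293·20 + 0.0684·34 + 0.1182·96 + 0.1117·43 + 0.1299·29 + 1.1433·16 = 52.8139

66.4919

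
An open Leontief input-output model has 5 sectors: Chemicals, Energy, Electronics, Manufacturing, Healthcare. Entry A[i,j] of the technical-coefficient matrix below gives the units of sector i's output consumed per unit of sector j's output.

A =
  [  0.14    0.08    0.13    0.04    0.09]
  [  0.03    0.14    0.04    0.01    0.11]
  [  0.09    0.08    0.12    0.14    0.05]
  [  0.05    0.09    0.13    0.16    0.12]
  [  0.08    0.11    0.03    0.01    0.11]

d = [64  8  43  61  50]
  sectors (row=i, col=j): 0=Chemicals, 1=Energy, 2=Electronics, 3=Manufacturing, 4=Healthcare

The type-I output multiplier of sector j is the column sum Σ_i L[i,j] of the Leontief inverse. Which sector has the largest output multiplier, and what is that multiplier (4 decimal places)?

Form M = I − A:
  [  0.86   -0.08   -0.13   -0.04   -0.09]
  [ -0.03    0.86   -0.04   -0.01   -0.11]
  [ -0.09   -0.08    0.88   -0.14   -0.05]
  [ -0.05   -0.09   -0.13    0.84   -0.12]
  [ -0.08   -0.11   -0.03   -0.01    0.89]
Leontief inverse L = M⁻¹:
  [  1.2112    0.1633    0.2062    0.0960    0.1672]
  [  0.0668    1.2002    0.0747    0.0319    0.1636]
  [  0.1562    0.1655    1.2027    0.2114    0.1323]
  [  0.1211    0.1883    0.2165    1.2371    0.2145]
  [  0.1237    0.1707    0.0707    0.0336    1.1657]
Total output x = L · d:
  x_0 = 1.2112·64 + 0.1633·8 + 0.2062·43 + 0.0960·61 + 0.1672·50 = 101.9053
  x_1 = 0.0668·64 + 1.2002·8 + 0.0747·43 + 0.0319·61 + 0.1636·50 = 27.2090
  x_2 = 0.1562·64 + 0.1655·8 + 1.2027·43 + 0.2114·61 + 0.1323·50 = 82.5537
  x_3 = 0.1211·64 + 0.1883·8 + 0.2165·43 + 1.2371·61 + 0.2145·50 = 104.7566
  x_4 = 0.1237·64 + 0.1707·8 + 0.0707·43 + 0.0336·61 + 1.1657·50 = 72.6625
Output multipliers (column sums of L):
  Chemicals: 1.6791
  Energy: 1.8880
  Electronics: 1.7709
  Manufacturing: 1.6100
  Healthcare: 1.8433

Energy (1.8880)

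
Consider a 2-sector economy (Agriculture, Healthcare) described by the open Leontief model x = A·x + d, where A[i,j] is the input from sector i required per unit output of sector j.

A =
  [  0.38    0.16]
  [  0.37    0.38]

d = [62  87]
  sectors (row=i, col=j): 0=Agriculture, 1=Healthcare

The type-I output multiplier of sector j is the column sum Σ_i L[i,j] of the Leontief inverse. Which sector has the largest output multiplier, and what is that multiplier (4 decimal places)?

Agriculture (3.0443)

Form M = I − A:
  [  0.62   -0.16]
  [ -0.37    0.62]
Leontief inverse L = M⁻¹:
  [  1.9065    0.4920]
  [  1.1378    1.9065]
Total output x = L · d:
  x_0 = 1.9065·62 + 0.4920·87 = 161.0086
  x_1 = 1.1378·62 + 1.9065·87 = 236.4084
Output multipliers (column sums of L):
  Agriculture: 3.0443
  Healthcare: 2.3985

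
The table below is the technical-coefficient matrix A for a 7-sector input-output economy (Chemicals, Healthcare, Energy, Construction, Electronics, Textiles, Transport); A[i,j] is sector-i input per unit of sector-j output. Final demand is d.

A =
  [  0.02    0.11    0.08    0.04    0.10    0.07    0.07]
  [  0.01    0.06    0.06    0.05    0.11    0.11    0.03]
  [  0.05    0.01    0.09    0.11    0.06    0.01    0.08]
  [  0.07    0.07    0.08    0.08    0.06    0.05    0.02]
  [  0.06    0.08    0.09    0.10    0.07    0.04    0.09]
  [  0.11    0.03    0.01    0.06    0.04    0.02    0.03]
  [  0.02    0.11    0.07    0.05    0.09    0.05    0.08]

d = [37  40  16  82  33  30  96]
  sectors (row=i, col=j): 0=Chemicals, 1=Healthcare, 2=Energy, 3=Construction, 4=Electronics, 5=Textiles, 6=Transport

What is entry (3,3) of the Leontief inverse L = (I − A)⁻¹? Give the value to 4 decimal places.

Form M = I − A:
  [  0.98   -0.11   -0.08   -0.04   -0.10   -0.07   -0.07]
  [ -0.01    0.94   -0.06   -0.05   -0.11   -0.11   -0.03]
  [ -0.05   -0.01    0.91   -0.11   -0.06   -0.01   -0.08]
  [ -0.07   -0.07   -0.08    0.92   -0.06   -0.05   -0.02]
  [ -0.06   -0.08   -0.09   -0.10    0.93   -0.04   -0.09]
  [ -0.11   -0.03   -0.01   -0.06   -0.04    0.98   -0.03]
  [ -0.02   -0.11   -0.07   -0.05   -0.09   -0.05    0.92]
Leontief inverse L = M⁻¹:
  [  1.0621    0.1654    0.1404    0.1040    0.1661    0.1141    0.1207]
  [  0.0523    1.1061    0.1103    0.1068    0.1637    0.1449    0.0727]
  [  0.0855    0.0603    1.1464    0.1662    0.1150    0.0441    0.1245]
  [  0.1076    0.1188    0.1346    1.1361    0.1175    0.0884    0.0628]
  [  0.1044    0.1435    0.1586    0.1691    1.1424    0.0878    0.1447]
  [  0.1344    0.0712    0.0495    0.0965    0.0834    1.0500    0.0613]
  [  0.0592    0.1648    0.1290    0.1112    0.1546    0.0936    1.1286]
Total output x = L · d:
  x_0 = 1.0621·37 + 0.1654·40 + 0.1404·16 + 0.1040·82 + 0.1661·33 + 0.1141·30 + 0.1207·96 = 77.1792
  x_1 = 0.0523·37 + 1.1061·40 + 0.1103·16 + 0.1068·82 + 0.1637·33 + 0.1449·30 + 0.0727·96 = 73.4295
  x_2 = 0.0855·37 + 0.0603·40 + 1.1464·16 + 0.1662·82 + 0.1150·33 + 0.0441·30 + 0.1245·96 = 54.6140
  x_3 = 0.1076·37 + 0.1188·40 + 0.1346·16 + 1.1361·82 + 0.1175·33 + 0.0884·30 + 0.0628·96 = 116.6119
  x_4 = 0.1044·37 + 0.1435·40 + 0.1586·16 + 0.1691·82 + 1.1424·33 + 0.0878·30 + 0.1447·96 = 80.2242
  x_5 = 0.1344·37 + 0.0712·40 + 0.0495·16 + 0.0965·82 + 0.0834·33 + 1.0500·30 + 0.0613·96 = 56.6645
  x_6 = 0.0592·37 + 0.1648·40 + 0.1290·16 + 0.1112·82 + 0.1546·33 + 0.0936·30 + 1.1286·96 = 136.2259

L[3,3] = 1.1361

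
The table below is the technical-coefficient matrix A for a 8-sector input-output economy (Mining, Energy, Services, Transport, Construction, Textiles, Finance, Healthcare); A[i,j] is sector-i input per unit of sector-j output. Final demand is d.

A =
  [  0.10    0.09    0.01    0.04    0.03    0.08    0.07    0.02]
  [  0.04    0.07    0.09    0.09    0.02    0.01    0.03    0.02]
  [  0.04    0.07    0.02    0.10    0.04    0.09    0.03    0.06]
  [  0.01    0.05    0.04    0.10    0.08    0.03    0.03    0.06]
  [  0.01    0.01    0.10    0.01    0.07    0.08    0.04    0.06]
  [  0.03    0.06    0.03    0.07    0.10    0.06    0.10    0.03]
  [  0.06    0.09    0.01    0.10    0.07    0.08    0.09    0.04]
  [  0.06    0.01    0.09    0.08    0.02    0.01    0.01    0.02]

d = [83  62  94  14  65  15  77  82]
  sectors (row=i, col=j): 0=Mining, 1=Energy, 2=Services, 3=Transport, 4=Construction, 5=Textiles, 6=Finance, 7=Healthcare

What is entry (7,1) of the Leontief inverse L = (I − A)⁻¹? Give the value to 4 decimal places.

Form M = I − A:
  [  0.90   -0.09   -0.01   -0.04   -0.03   -0.08   -0.07   -0.02]
  [ -0.04    0.93   -0.09   -0.09   -0.02   -0.01   -0.03   -0.02]
  [ -0.04   -0.07    0.98   -0.10   -0.04   -0.09   -0.03   -0.06]
  [ -0.01   -0.05   -0.04    0.90   -0.08   -0.03   -0.03   -0.06]
  [ -0.01   -0.01   -0.10   -0.01    0.93   -0.08   -0.04   -0.06]
  [ -0.03   -0.06   -0.03   -0.07   -0.10    0.94   -0.10   -0.03]
  [ -0.06   -0.09   -0.01   -0.10   -0.07   -0.08    0.91   -0.04]
  [ -0.06   -0.01   -0.09   -0.08   -0.02   -0.01   -0.01    0.98]
Leontief inverse L = M⁻¹:
  [  1.1360    0.1387    0.0449    0.0965    0.0725    0.1219    0.1137    0.0475]
  [  0.0651    1.1077    0.1198    0.1415    0.0533    0.0433    0.0578    0.0469]
  [  0.0695    0.1117    1.0593    0.1584    0.0846    0.1275    0.0679    0.0901]
  [  0.0332    0.0830    0.0777    1.1503    0.1184    0.0639    0.0590    0.0892]
  [  0.0355    0.0442    0.1324    0.0583    1.1083    0.1195    0.0733    0.0878]
  [  0.0619    0.1061    0.0723    0.1309    0.1499    1.1070    0.1439    0.0648]
  [  0.0975    0.1435    0.0564    0.1698    0.1245    0.1290    1.1391    0.0768]
  [  0.0817    0.0403    0.1116    0.1201    0.0478    0.0399    0.0332    1.0426]
Total output x = L · d:
  x_0 = 1.1360·83 + 0.1387·62 + 0.0449·94 + 0.0965·14 + 0.0725·65 + 0.1219·15 + 0.1137·77 + 0.0475·82 = 127.6485
  x_1 = 0.0651·83 + 1.1077·62 + 0.1198·94 + 0.1415·14 + 0.0533·65 + 0.0433·15 + 0.0578·77 + 0.0469·82 = 99.7262
  x_2 = 0.0695·83 + 0.1117·62 + 1.0593·94 + 0.1584·14 + 0.0846·65 + 0.1275·15 + 0.0679·77 + 0.0901·82 = 134.5162
  x_3 = 0.0332·83 + 0.0830·62 + 0.0777·94 + 1.1503·14 + 0.1184·65 + 0.0639·15 + 0.0590·77 + 0.0892·82 = 51.8221
  x_4 = 0.0355·83 + 0.0442·62 + 0.1324·94 + 0.0583·14 + 1.1083·65 + 0.1195·15 + 0.0733·77 + 0.0878·82 = 105.6255
  x_5 = 0.0619·83 + 0.1061·62 + 0.0723·94 + 0.1309·14 + 0.1499·65 + 1.1070·15 + 0.1439·77 + 0.0648·82 = 63.0917
  x_6 = 0.0975·83 + 0.1435·62 + 0.0564·94 + 0.1698·14 + 0.1245·65 + 0.1290·15 + 1.1391·77 + 0.0768·82 = 128.7153
  x_7 = 0.0817·83 + 0.0403·62 + 0.1116·94 + 0.1201·14 + 0.0478·65 + 0.0399·15 + 0.0332·77 + 1.0426·82 = 113.2030

L[7,1] = 0.0403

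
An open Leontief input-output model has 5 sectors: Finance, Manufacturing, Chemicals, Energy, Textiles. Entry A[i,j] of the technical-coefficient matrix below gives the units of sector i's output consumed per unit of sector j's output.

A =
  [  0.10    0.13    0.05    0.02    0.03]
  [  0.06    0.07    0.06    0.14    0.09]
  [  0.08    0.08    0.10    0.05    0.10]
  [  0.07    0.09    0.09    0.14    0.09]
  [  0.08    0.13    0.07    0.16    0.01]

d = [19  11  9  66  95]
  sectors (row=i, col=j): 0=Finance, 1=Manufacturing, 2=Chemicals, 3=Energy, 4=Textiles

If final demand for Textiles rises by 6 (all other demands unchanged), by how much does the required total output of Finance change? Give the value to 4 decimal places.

0.4021

Form M = I − A:
  [  0.90   -0.13   -0.05   -0.02   -0.03]
  [ -0.06    0.93   -0.06   -0.14   -0.09]
  [ -0.08   -0.08    0.90   -0.05   -0.10]
  [ -0.07   -0.09   -0.09    0.86   -0.09]
  [ -0.08   -0.13   -0.07   -0.16    0.99]
Leontief inverse L = M⁻¹:
  [  1.1430    0.1839    0.0884    0.0741    0.0670]
  [  0.1160    1.1423    0.1155    0.2213    0.1391]
  [  0.1348    0.1500    1.1520    0.1215    0.1451]
  [  0.1338    0.1715    0.1533    1.2301    0.1470]
  [  0.1387    0.2032    0.1285    0.2424    1.0678]
Total output x = L · d:
  x_0 = 1.1430·19 + 0.1839·11 + 0.0884·9 + 0.0741·66 + 0.0670·95 = 35.7939
  x_1 = 0.1160·19 + 1.1423·11 + 0.1155·9 + 0.2213·66 + 0.1391·95 = 43.6307
  x_2 = 0.1348·19 + 0.1500·11 + 1.1520·9 + 0.1215·66 + 0.1451·95 = 36.3873
  x_3 = 0.1338·19 + 0.1715·11 + 0.1533·9 + 1.2301·66 + 0.1470·95 = 100.9529
  x_4 = 0.1387·19 + 0.2032·11 + 0.1285·9 + 0.2424·66 + 1.0678·95 = 123.4698
Δx_0 = L[0,4] · Δd_4 = 0.0670 · 6 = 0.4021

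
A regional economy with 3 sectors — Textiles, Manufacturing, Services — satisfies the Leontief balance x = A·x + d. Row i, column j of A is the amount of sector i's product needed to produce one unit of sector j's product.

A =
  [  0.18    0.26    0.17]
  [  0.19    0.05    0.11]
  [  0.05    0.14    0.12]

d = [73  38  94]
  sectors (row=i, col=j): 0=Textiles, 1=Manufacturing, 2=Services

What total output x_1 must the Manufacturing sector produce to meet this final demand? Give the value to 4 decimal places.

83.2312

Form M = I − A:
  [  0.82   -0.26   -0.17]
  [ -0.19    0.95   -0.11]
  [ -0.05   -0.14    0.88]
Leontief inverse L = M⁻¹:
  [  1.3335    0.4105    0.3089]
  [  0.2806    1.1588    0.1991]
  [  0.1204    0.2077    1.1856]
Total output x = L · d:
  x_0 = 1.3335·73 + 0.4105·38 + 0.3089·94 = 141.9776
  x_1 = 0.2806·73 + 1.1588·38 + 0.1991·94 = 83.2312
  x_2 = 0.1204·73 + 0.2077·38 + 1.1856·94 = 128.1264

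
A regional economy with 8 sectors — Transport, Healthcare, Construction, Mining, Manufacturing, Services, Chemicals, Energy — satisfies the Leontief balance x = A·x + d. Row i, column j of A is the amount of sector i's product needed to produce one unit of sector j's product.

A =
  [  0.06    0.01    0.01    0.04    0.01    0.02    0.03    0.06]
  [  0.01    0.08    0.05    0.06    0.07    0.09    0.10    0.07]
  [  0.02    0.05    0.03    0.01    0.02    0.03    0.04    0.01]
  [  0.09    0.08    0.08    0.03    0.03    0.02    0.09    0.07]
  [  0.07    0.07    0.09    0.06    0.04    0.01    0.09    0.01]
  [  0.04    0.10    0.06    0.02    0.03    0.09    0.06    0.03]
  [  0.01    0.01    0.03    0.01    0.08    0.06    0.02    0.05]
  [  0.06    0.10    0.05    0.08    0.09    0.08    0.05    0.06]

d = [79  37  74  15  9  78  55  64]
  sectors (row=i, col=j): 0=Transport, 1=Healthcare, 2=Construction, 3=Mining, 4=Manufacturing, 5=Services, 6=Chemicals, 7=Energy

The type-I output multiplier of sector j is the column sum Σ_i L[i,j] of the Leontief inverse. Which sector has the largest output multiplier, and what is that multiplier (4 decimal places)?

Form M = I − A:
  [  0.94   -0.01   -0.01   -0.04   -0.01   -0.02   -0.03   -0.06]
  [ -0.01    0.92   -0.05   -0.06   -0.07   -0.09   -0.10   -0.07]
  [ -0.02   -0.05    0.97   -0.01   -0.02   -0.03   -0.04   -0.01]
  [ -0.09   -0.08   -0.08    0.97   -0.03   -0.02   -0.09   -0.07]
  [ -0.07   -0.07   -0.09   -0.06    0.96   -0.01   -0.09   -0.01]
  [ -0.04   -0.10   -0.06   -0.02   -0.03    0.91   -0.06   -0.03]
  [ -0.01   -0.01   -0.03   -0.01   -0.08   -0.06    0.98   -0.05]
  [ -0.06   -0.10   -0.05   -0.08   -0.09   -0.08   -0.05    0.94]
Leontief inverse L = M⁻¹:
  [  1.0798    0.0341    0.0285    0.0567    0.0292    0.0401    0.0522    0.0804]
  [  0.0464    1.1386    0.0968    0.0941    0.1160    0.1400    0.1550    0.1097]
  [  0.0323    0.0708    1.0464    0.0225    0.0370    0.0493    0.0607    0.0253]
  [  0.1213    0.1248    0.1150    1.0606    0.0690    0.0611    0.1341    0.1071]
  [  0.0974    0.1070    0.1216    0.0838    1.0717    0.0425    0.1297    0.0414]
  [  0.0660    0.1456    0.0944    0.0462    0.0645    1.1318    0.1033    0.0618]
  [  0.0309    0.0414    0.0553    0.0288    0.1017    0.0834    1.0483    0.0673]
  [  0.1025    0.1625    0.1002    0.1186    0.1356    0.1301    0.1114    1.1039]
Total output x = L · d:
  x_0 = 1.0798·79 + 0.0341·37 + 0.0285·74 + 0.0567·15 + 0.0292·9 + 0.0401·78 + 0.0522·55 + 0.0804·64 = 100.9306
  x_1 = 0.0464·79 + 1.1386·37 + 0.0968·74 + 0.0941·15 + 0.1160·9 + 0.1400·78 + 0.1550·55 + 0.1097·64 = 81.8845
  x_2 = 0.0323·79 + 0.0708·37 + 1.0464·74 + 0.0225·15 + 0.0370·9 + 0.0493·78 + 0.0607·55 + 0.0253·64 = 92.0841
  x_3 = 0.1213·79 + 0.1248·37 + 0.1150·74 + 1.0606·15 + 0.0690·9 + 0.0611·78 + 0.1341·55 + 0.1071·64 = 58.2346
  x_4 = 0.0974·79 + 0.1070·37 + 0.1216·74 + 0.0838·15 + 1.0717·9 + 0.0425·78 + 0.1297·55 + 0.0414·64 = 44.6567
  x_5 = 0.0660·79 + 0.1456·37 + 0.0944·74 + 0.0462·15 + 0.0645·9 + 1.1318·78 + 0.1033·55 + 0.0618·64 = 116.7819
  x_6 = 0.0309·79 + 0.0414·37 + 0.0553·74 + 0.0288·15 + 0.1017·9 + 0.0834·78 + 1.0483·55 + 0.0673·64 = 77.8826
  x_7 = 0.1025·79 + 0.1625·37 + 0.1002·74 + 0.1186·15 + 0.1356·9 + 0.1301·78 + 0.1114·55 + 1.1039·64 = 111.4500
Output multipliers (column sums of L):
  Transport: 1.5766
  Healthcare: 1.8248
  Construction: 1.6583
  Mining: 1.5112
  Manufacturing: 1.6246
  Services: 1.6785
  Chemicals: 1.7948
  Energy: 1.5969

Healthcare (1.8248)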